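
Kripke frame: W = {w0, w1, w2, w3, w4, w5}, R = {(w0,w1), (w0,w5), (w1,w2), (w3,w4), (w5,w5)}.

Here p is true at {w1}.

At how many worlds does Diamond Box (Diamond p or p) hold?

2

w0: successors {w1, w5}; Box (Diamond p or p) there: w1:F, w5:F. ✗
w1: successors {w2}; Box (Diamond p or p) there: w2:T. ✓
w2: no successors, so Diamond Box (Diamond p or p) fails. ✗
w3: successors {w4}; Box (Diamond p or p) there: w4:T. ✓
w4: no successors, so Diamond Box (Diamond p or p) fails. ✗
w5: successors {w5}; Box (Diamond p or p) there: w5:F. ✗
Satisfying worlds: {w1, w3}.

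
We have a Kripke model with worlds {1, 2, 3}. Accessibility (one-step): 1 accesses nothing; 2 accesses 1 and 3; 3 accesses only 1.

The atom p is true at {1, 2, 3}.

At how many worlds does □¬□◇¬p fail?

1: no successors, so □¬□◇¬p holds vacuously. ✓
2: successors {1, 3}; ¬□◇¬p there: 1:F, 3:T. ✗
3: successors {1}; ¬□◇¬p there: 1:F. ✗
Satisfying worlds: {1}.
So □¬□◇¬p fails at the other 2 worlds.

2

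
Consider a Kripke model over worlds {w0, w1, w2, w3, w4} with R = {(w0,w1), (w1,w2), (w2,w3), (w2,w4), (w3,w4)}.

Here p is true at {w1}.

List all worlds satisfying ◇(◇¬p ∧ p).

{w0}

w0: successors {w1}; ◇¬p ∧ p there: w1:T. ✓
w1: successors {w2}; ◇¬p ∧ p there: w2:F. ✗
w2: successors {w3, w4}; ◇¬p ∧ p there: w3:F, w4:F. ✗
w3: successors {w4}; ◇¬p ∧ p there: w4:F. ✗
w4: no successors, so ◇(◇¬p ∧ p) fails. ✗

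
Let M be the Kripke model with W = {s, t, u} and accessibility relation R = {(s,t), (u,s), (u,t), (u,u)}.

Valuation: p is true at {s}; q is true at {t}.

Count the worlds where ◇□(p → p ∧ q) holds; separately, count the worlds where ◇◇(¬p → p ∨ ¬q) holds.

2 and 1

For ◇□(p → p ∧ q):
s: successors {t}; □(p → p ∧ q) there: t:T. ✓
t: no successors, so ◇□(p → p ∧ q) fails. ✗
u: successors {s, t, u}; □(p → p ∧ q) there: s:T, t:T, u:F. ✓
— 2 worlds.
For ◇◇(¬p → p ∨ ¬q):
s: successors {t}; ◇(¬p → p ∨ ¬q) there: t:F. ✗
t: no successors, so ◇◇(¬p → p ∨ ¬q) fails. ✗
u: successors {s, t, u}; ◇(¬p → p ∨ ¬q) there: s:F, t:F, u:T. ✓
— 1 world.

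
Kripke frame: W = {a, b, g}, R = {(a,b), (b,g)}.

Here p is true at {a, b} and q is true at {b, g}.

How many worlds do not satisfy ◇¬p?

2

a: successors {b}; ¬p there: b:F. ✗
b: successors {g}; ¬p there: g:T. ✓
g: no successors, so ◇¬p fails. ✗
Satisfying worlds: {b}.
So ◇¬p fails at the other 2 worlds.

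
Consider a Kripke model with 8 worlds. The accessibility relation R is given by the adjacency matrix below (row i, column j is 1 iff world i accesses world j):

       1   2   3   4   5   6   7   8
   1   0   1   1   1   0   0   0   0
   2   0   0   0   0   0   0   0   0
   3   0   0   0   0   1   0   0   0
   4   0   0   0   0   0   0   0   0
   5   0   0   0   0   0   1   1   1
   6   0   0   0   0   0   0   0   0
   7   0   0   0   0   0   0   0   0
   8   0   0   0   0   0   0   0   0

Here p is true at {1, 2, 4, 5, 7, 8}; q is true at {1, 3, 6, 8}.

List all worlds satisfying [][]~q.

1: successors {2, 3, 4}; []~q there: 2:T, 3:T, 4:T. ✓
2: no successors, so [][]~q holds vacuously. ✓
3: successors {5}; []~q there: 5:F. ✗
4: no successors, so [][]~q holds vacuously. ✓
5: successors {6, 7, 8}; []~q there: 6:T, 7:T, 8:T. ✓
6: no successors, so [][]~q holds vacuously. ✓
7: no successors, so [][]~q holds vacuously. ✓
8: no successors, so [][]~q holds vacuously. ✓

{1, 2, 4, 5, 6, 7, 8}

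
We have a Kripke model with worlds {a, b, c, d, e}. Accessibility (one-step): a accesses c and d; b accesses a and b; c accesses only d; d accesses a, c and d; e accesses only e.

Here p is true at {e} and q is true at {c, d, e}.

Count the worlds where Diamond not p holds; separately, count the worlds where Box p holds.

For Diamond not p:
a: successors {c, d}; not p there: c:T, d:T. ✓
b: successors {a, b}; not p there: a:T, b:T. ✓
c: successors {d}; not p there: d:T. ✓
d: successors {a, c, d}; not p there: a:T, c:T, d:T. ✓
e: successors {e}; not p there: e:F. ✗
— 4 worlds.
For Box p:
a: successors {c, d}; p there: c:F, d:F. ✗
b: successors {a, b}; p there: a:F, b:F. ✗
c: successors {d}; p there: d:F. ✗
d: successors {a, c, d}; p there: a:F, c:F, d:F. ✗
e: successors {e}; p there: e:T. ✓
— 1 world.

4 and 1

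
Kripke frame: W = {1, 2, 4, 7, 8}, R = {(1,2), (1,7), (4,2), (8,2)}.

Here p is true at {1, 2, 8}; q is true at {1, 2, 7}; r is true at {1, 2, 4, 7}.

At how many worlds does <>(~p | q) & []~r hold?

1: <>(~p | q) is T, []~r is F. ✗
2: <>(~p | q) is F, []~r is T. ✗
4: <>(~p | q) is T, []~r is F. ✗
7: <>(~p | q) is F, []~r is T. ✗
8: <>(~p | q) is T, []~r is F. ✗
Satisfying worlds: ∅.

0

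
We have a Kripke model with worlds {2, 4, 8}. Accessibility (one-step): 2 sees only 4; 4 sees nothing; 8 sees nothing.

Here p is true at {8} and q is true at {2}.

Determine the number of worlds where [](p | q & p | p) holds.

2

2: successors {4}; p | q & p | p there: 4:F. ✗
4: no successors, so [](p | q & p | p) holds vacuously. ✓
8: no successors, so [](p | q & p | p) holds vacuously. ✓
Satisfying worlds: {4, 8}.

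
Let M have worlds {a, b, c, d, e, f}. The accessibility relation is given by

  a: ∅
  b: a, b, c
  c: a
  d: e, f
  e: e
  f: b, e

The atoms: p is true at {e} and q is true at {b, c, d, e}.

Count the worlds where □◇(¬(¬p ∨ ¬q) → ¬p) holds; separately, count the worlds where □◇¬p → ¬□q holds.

1 and 5

For □◇(¬(¬p ∨ ¬q) → ¬p):
a: no successors, so □◇(¬(¬p ∨ ¬q) → ¬p) holds vacuously. ✓
b: successors {a, b, c}; ◇(¬(¬p ∨ ¬q) → ¬p) there: a:F, b:T, c:T. ✗
c: successors {a}; ◇(¬(¬p ∨ ¬q) → ¬p) there: a:F. ✗
d: successors {e, f}; ◇(¬(¬p ∨ ¬q) → ¬p) there: e:F, f:T. ✗
e: successors {e}; ◇(¬(¬p ∨ ¬q) → ¬p) there: e:F. ✗
f: successors {b, e}; ◇(¬(¬p ∨ ¬q) → ¬p) there: b:T, e:F. ✗
— 1 world.
For □◇¬p → ¬□q:
a: □◇¬p is T, ¬□q is F. ✗
b: □◇¬p is F, ¬□q is T. ✓
c: □◇¬p is F, ¬□q is T. ✓
d: □◇¬p is F, ¬□q is T. ✓
e: □◇¬p is F, ¬□q is F. ✓
f: □◇¬p is F, ¬□q is F. ✓
— 5 worlds.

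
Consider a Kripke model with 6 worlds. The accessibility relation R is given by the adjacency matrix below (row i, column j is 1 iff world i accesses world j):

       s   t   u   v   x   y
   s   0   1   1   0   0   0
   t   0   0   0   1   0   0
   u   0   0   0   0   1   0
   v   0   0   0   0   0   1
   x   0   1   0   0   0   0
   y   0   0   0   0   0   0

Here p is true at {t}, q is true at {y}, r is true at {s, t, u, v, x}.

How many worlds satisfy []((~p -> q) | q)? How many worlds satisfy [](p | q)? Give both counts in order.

3 and 3

For []((~p -> q) | q):
s: successors {t, u}; (~p -> q) | q there: t:T, u:F. ✗
t: successors {v}; (~p -> q) | q there: v:F. ✗
u: successors {x}; (~p -> q) | q there: x:F. ✗
v: successors {y}; (~p -> q) | q there: y:T. ✓
x: successors {t}; (~p -> q) | q there: t:T. ✓
y: no successors, so []((~p -> q) | q) holds vacuously. ✓
— 3 worlds.
For [](p | q):
s: successors {t, u}; p | q there: t:T, u:F. ✗
t: successors {v}; p | q there: v:F. ✗
u: successors {x}; p | q there: x:F. ✗
v: successors {y}; p | q there: y:T. ✓
x: successors {t}; p | q there: t:T. ✓
y: no successors, so [](p | q) holds vacuously. ✓
— 3 worlds.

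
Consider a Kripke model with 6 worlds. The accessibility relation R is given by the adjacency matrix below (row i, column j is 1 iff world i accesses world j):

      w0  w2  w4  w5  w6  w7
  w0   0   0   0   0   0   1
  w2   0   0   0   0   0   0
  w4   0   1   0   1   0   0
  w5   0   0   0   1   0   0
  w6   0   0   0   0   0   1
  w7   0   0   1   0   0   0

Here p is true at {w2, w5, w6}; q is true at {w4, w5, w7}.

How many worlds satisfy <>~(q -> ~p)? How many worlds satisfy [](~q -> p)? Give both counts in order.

For <>~(q -> ~p):
w0: successors {w7}; ~(q -> ~p) there: w7:F. ✗
w2: no successors, so <>~(q -> ~p) fails. ✗
w4: successors {w2, w5}; ~(q -> ~p) there: w2:F, w5:T. ✓
w5: successors {w5}; ~(q -> ~p) there: w5:T. ✓
w6: successors {w7}; ~(q -> ~p) there: w7:F. ✗
w7: successors {w4}; ~(q -> ~p) there: w4:F. ✗
— 2 worlds.
For [](~q -> p):
w0: successors {w7}; ~q -> p there: w7:T. ✓
w2: no successors, so [](~q -> p) holds vacuously. ✓
w4: successors {w2, w5}; ~q -> p there: w2:T, w5:T. ✓
w5: successors {w5}; ~q -> p there: w5:T. ✓
w6: successors {w7}; ~q -> p there: w7:T. ✓
w7: successors {w4}; ~q -> p there: w4:T. ✓
— 6 worlds.

2 and 6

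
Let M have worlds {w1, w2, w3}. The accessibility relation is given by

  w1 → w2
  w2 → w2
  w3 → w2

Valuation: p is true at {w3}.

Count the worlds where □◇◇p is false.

w1: successors {w2}; ◇◇p there: w2:F. ✗
w2: successors {w2}; ◇◇p there: w2:F. ✗
w3: successors {w2}; ◇◇p there: w2:F. ✗
Satisfying worlds: ∅.
So □◇◇p fails at the other 3 worlds.

3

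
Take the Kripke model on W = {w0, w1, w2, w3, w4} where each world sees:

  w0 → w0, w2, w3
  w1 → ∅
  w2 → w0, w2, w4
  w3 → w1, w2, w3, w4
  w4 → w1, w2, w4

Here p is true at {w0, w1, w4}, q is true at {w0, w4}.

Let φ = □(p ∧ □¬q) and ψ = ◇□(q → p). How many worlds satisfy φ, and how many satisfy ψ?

1 and 4

For □(p ∧ □¬q):
w0: successors {w0, w2, w3}; p ∧ □¬q there: w0:F, w2:F, w3:F. ✗
w1: no successors, so □(p ∧ □¬q) holds vacuously. ✓
w2: successors {w0, w2, w4}; p ∧ □¬q there: w0:F, w2:F, w4:F. ✗
w3: successors {w1, w2, w3, w4}; p ∧ □¬q there: w1:T, w2:F, w3:F, w4:F. ✗
w4: successors {w1, w2, w4}; p ∧ □¬q there: w1:T, w2:F, w4:F. ✗
— 1 world.
For ◇□(q → p):
w0: successors {w0, w2, w3}; □(q → p) there: w0:T, w2:T, w3:T. ✓
w1: no successors, so ◇□(q → p) fails. ✗
w2: successors {w0, w2, w4}; □(q → p) there: w0:T, w2:T, w4:T. ✓
w3: successors {w1, w2, w3, w4}; □(q → p) there: w1:T, w2:T, w3:T, w4:T. ✓
w4: successors {w1, w2, w4}; □(q → p) there: w1:T, w2:T, w4:T. ✓
— 4 worlds.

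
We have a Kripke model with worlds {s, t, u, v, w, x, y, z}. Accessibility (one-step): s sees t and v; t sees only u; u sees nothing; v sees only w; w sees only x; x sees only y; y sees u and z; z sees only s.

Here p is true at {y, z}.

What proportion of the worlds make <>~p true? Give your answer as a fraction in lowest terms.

s: successors {t, v}; ~p there: t:T, v:T. ✓
t: successors {u}; ~p there: u:T. ✓
u: no successors, so <>~p fails. ✗
v: successors {w}; ~p there: w:T. ✓
w: successors {x}; ~p there: x:T. ✓
x: successors {y}; ~p there: y:F. ✗
y: successors {u, z}; ~p there: u:T, z:F. ✓
z: successors {s}; ~p there: s:T. ✓
That's 6 of 8 worlds, so 6/8 = 3/4.

3/4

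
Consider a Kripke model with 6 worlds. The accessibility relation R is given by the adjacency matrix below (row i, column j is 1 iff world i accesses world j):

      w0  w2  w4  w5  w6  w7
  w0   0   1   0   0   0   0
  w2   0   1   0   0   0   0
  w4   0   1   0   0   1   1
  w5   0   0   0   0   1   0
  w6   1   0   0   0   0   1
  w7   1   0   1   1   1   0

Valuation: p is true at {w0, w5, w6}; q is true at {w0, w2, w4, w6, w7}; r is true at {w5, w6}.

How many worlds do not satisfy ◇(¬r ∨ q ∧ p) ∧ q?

w0: ◇(¬r ∨ q ∧ p) is T, q is T. ✓
w2: ◇(¬r ∨ q ∧ p) is T, q is T. ✓
w4: ◇(¬r ∨ q ∧ p) is T, q is T. ✓
w5: ◇(¬r ∨ q ∧ p) is T, q is F. ✗
w6: ◇(¬r ∨ q ∧ p) is T, q is T. ✓
w7: ◇(¬r ∨ q ∧ p) is T, q is T. ✓
Satisfying worlds: {w0, w2, w4, w6, w7}.
So ◇(¬r ∨ q ∧ p) ∧ q fails at the other 1 world.

1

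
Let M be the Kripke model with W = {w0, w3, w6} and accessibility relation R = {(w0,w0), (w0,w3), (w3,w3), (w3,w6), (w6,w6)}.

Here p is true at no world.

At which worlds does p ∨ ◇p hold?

w0: p is F, ◇p is F. ✗
w3: p is F, ◇p is F. ✗
w6: p is F, ◇p is F. ✗

∅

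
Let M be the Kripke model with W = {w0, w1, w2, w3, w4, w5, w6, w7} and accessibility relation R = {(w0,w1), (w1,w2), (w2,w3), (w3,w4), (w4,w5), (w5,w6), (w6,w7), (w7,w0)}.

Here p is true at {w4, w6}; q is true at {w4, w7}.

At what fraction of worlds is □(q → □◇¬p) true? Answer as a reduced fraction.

w0: successors {w1}; q → □◇¬p there: w1:T. ✓
w1: successors {w2}; q → □◇¬p there: w2:T. ✓
w2: successors {w3}; q → □◇¬p there: w3:T. ✓
w3: successors {w4}; q → □◇¬p there: w4:F. ✗
w4: successors {w5}; q → □◇¬p there: w5:T. ✓
w5: successors {w6}; q → □◇¬p there: w6:T. ✓
w6: successors {w7}; q → □◇¬p there: w7:T. ✓
w7: successors {w0}; q → □◇¬p there: w0:T. ✓
That's 7 of 8 worlds, so 7/8.

7/8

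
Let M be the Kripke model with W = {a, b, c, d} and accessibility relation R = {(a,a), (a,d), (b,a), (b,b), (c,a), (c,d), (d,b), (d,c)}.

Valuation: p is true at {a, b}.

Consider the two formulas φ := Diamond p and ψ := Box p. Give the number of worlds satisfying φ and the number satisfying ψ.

For Diamond p:
a: successors {a, d}; p there: a:T, d:F. ✓
b: successors {a, b}; p there: a:T, b:T. ✓
c: successors {a, d}; p there: a:T, d:F. ✓
d: successors {b, c}; p there: b:T, c:F. ✓
— 4 worlds.
For Box p:
a: successors {a, d}; p there: a:T, d:F. ✗
b: successors {a, b}; p there: a:T, b:T. ✓
c: successors {a, d}; p there: a:T, d:F. ✗
d: successors {b, c}; p there: b:T, c:F. ✗
— 1 world.

4 and 1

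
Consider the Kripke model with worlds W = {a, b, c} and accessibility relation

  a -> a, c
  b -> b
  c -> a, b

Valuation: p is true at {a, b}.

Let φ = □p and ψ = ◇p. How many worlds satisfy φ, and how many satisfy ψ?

For □p:
a: successors {a, c}; p there: a:T, c:F. ✗
b: successors {b}; p there: b:T. ✓
c: successors {a, b}; p there: a:T, b:T. ✓
— 2 worlds.
For ◇p:
a: successors {a, c}; p there: a:T, c:F. ✓
b: successors {b}; p there: b:T. ✓
c: successors {a, b}; p there: a:T, b:T. ✓
— 3 worlds.

2 and 3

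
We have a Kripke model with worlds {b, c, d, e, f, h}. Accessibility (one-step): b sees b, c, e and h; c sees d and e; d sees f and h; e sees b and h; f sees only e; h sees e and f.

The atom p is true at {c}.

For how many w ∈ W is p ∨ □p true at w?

1

b: p is F, □p is F. ✗
c: p is T, □p is F. ✓
d: p is F, □p is F. ✗
e: p is F, □p is F. ✗
f: p is F, □p is F. ✗
h: p is F, □p is F. ✗
Satisfying worlds: {c}.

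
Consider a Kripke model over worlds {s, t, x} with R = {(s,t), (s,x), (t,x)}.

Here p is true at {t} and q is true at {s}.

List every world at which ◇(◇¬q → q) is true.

{s, t}

s: successors {t, x}; ◇¬q → q there: t:F, x:T. ✓
t: successors {x}; ◇¬q → q there: x:T. ✓
x: no successors, so ◇(◇¬q → q) fails. ✗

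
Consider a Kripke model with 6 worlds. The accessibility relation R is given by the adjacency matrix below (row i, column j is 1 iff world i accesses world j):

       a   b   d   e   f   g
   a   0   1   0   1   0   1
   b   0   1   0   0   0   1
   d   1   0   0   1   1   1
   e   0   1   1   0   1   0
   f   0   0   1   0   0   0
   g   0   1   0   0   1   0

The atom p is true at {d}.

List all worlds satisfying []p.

{f}

a: successors {b, e, g}; p there: b:F, e:F, g:F. ✗
b: successors {b, g}; p there: b:F, g:F. ✗
d: successors {a, e, f, g}; p there: a:F, e:F, f:F, g:F. ✗
e: successors {b, d, f}; p there: b:F, d:T, f:F. ✗
f: successors {d}; p there: d:T. ✓
g: successors {b, f}; p there: b:F, f:F. ✗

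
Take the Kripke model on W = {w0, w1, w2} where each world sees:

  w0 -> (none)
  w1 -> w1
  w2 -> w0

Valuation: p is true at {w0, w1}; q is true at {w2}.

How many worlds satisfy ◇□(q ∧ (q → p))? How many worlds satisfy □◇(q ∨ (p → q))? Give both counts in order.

For ◇□(q ∧ (q → p)):
w0: no successors, so ◇□(q ∧ (q → p)) fails. ✗
w1: successors {w1}; □(q ∧ (q → p)) there: w1:F. ✗
w2: successors {w0}; □(q ∧ (q → p)) there: w0:T. ✓
— 1 world.
For □◇(q ∨ (p → q)):
w0: no successors, so □◇(q ∨ (p → q)) holds vacuously. ✓
w1: successors {w1}; ◇(q ∨ (p → q)) there: w1:F. ✗
w2: successors {w0}; ◇(q ∨ (p → q)) there: w0:F. ✗
— 1 world.

1 and 1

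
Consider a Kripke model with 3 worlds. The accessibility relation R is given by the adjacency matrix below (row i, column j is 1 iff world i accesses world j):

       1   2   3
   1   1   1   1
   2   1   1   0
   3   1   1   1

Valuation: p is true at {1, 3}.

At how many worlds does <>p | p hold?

1: <>p is T, p is T. ✓
2: <>p is T, p is F. ✓
3: <>p is T, p is T. ✓
Satisfying worlds: {1, 2, 3}.

3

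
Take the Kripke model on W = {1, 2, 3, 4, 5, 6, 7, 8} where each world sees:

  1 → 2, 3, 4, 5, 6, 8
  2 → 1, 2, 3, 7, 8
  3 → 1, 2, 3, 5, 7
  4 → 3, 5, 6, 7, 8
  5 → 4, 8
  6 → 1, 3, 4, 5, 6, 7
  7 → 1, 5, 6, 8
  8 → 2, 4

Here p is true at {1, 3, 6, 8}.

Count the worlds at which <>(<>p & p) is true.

1: successors {2, 3, 4, 5, 6, 8}; <>p & p there: 2:F, 3:T, 4:F, 5:F, 6:T, 8:F. ✓
2: successors {1, 2, 3, 7, 8}; <>p & p there: 1:T, 2:F, 3:T, 7:F, 8:F. ✓
3: successors {1, 2, 3, 5, 7}; <>p & p there: 1:T, 2:F, 3:T, 5:F, 7:F. ✓
4: successors {3, 5, 6, 7, 8}; <>p & p there: 3:T, 5:F, 6:T, 7:F, 8:F. ✓
5: successors {4, 8}; <>p & p there: 4:F, 8:F. ✗
6: successors {1, 3, 4, 5, 6, 7}; <>p & p there: 1:T, 3:T, 4:F, 5:F, 6:T, 7:F. ✓
7: successors {1, 5, 6, 8}; <>p & p there: 1:T, 5:F, 6:T, 8:F. ✓
8: successors {2, 4}; <>p & p there: 2:F, 4:F. ✗
Satisfying worlds: {1, 2, 3, 4, 6, 7}.

6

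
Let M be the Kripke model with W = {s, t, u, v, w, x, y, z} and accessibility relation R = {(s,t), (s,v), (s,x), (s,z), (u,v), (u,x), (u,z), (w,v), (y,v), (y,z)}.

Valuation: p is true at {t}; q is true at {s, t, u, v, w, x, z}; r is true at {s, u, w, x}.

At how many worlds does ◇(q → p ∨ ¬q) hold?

1

s: successors {t, v, x, z}; q → p ∨ ¬q there: t:T, v:F, x:F, z:F. ✓
t: no successors, so ◇(q → p ∨ ¬q) fails. ✗
u: successors {v, x, z}; q → p ∨ ¬q there: v:F, x:F, z:F. ✗
v: no successors, so ◇(q → p ∨ ¬q) fails. ✗
w: successors {v}; q → p ∨ ¬q there: v:F. ✗
x: no successors, so ◇(q → p ∨ ¬q) fails. ✗
y: successors {v, z}; q → p ∨ ¬q there: v:F, z:F. ✗
z: no successors, so ◇(q → p ∨ ¬q) fails. ✗
Satisfying worlds: {s}.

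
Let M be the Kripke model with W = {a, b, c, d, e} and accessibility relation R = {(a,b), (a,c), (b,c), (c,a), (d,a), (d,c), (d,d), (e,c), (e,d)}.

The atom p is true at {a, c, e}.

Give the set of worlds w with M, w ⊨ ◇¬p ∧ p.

a: ◇¬p is T, p is T. ✓
b: ◇¬p is F, p is F. ✗
c: ◇¬p is F, p is T. ✗
d: ◇¬p is T, p is F. ✗
e: ◇¬p is T, p is T. ✓

{a, e}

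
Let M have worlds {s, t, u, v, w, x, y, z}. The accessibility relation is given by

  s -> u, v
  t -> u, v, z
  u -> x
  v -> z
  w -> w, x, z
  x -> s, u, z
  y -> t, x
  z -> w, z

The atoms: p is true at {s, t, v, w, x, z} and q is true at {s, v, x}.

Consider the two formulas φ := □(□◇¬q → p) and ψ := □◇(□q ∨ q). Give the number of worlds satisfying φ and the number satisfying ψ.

For □(□◇¬q → p):
s: successors {u, v}; □◇¬q → p there: u:F, v:T. ✗
t: successors {u, v, z}; □◇¬q → p there: u:F, v:T, z:T. ✗
u: successors {x}; □◇¬q → p there: x:T. ✓
v: successors {z}; □◇¬q → p there: z:T. ✓
w: successors {w, x, z}; □◇¬q → p there: w:T, x:T, z:T. ✓
x: successors {s, u, z}; □◇¬q → p there: s:T, u:F, z:T. ✗
y: successors {t, x}; □◇¬q → p there: t:T, x:T. ✓
z: successors {w, z}; □◇¬q → p there: w:T, z:T. ✓
— 5 worlds.
For □◇(□q ∨ q):
s: successors {u, v}; ◇(□q ∨ q) there: u:T, v:F. ✗
t: successors {u, v, z}; ◇(□q ∨ q) there: u:T, v:F, z:F. ✗
u: successors {x}; ◇(□q ∨ q) there: x:T. ✓
v: successors {z}; ◇(□q ∨ q) there: z:F. ✗
w: successors {w, x, z}; ◇(□q ∨ q) there: w:T, x:T, z:F. ✗
x: successors {s, u, z}; ◇(□q ∨ q) there: s:T, u:T, z:F. ✗
y: successors {t, x}; ◇(□q ∨ q) there: t:T, x:T. ✓
z: successors {w, z}; ◇(□q ∨ q) there: w:T, z:F. ✗
— 2 worlds.

5 and 2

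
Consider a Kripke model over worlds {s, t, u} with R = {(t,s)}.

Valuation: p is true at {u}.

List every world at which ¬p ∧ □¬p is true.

s: ¬p is T, □¬p is T. ✓
t: ¬p is T, □¬p is T. ✓
u: ¬p is F, □¬p is T. ✗

{s, t}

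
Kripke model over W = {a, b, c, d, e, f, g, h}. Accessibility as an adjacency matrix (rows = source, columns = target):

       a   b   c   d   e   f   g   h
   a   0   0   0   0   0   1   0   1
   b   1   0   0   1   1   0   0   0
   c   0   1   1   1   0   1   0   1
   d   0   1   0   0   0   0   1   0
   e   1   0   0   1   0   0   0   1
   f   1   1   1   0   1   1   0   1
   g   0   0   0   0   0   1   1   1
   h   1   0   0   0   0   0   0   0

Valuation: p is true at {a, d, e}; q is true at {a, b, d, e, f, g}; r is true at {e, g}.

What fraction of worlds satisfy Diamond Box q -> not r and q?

5/8

a: Diamond Box q is T, not r and q is T. ✓
b: Diamond Box q is T, not r and q is T. ✓
c: Diamond Box q is T, not r and q is F. ✗
d: Diamond Box q is T, not r and q is T. ✓
e: Diamond Box q is T, not r and q is F. ✗
f: Diamond Box q is T, not r and q is T. ✓
g: Diamond Box q is T, not r and q is F. ✗
h: Diamond Box q is F, not r and q is F. ✓
That's 5 of 8 worlds, so 5/8.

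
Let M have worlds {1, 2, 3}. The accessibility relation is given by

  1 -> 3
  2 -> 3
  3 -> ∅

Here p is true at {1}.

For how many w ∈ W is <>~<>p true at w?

2

1: successors {3}; ~<>p there: 3:T. ✓
2: successors {3}; ~<>p there: 3:T. ✓
3: no successors, so <>~<>p fails. ✗
Satisfying worlds: {1, 2}.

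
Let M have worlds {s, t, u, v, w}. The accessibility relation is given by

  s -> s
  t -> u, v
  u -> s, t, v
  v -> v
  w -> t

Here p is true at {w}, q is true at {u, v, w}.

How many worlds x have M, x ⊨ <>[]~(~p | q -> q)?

2

s: successors {s}; []~(~p | q -> q) there: s:T. ✓
t: successors {u, v}; []~(~p | q -> q) there: u:F, v:F. ✗
u: successors {s, t, v}; []~(~p | q -> q) there: s:T, t:F, v:F. ✓
v: successors {v}; []~(~p | q -> q) there: v:F. ✗
w: successors {t}; []~(~p | q -> q) there: t:F. ✗
Satisfying worlds: {s, u}.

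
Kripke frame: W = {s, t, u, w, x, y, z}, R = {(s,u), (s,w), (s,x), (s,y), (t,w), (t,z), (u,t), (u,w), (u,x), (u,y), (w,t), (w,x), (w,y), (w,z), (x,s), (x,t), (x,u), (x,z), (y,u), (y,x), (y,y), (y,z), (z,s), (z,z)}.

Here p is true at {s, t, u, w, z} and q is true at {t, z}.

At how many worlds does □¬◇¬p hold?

0

s: successors {u, w, x, y}; ¬◇¬p there: u:F, w:F, x:T, y:F. ✗
t: successors {w, z}; ¬◇¬p there: w:F, z:T. ✗
u: successors {t, w, x, y}; ¬◇¬p there: t:T, w:F, x:T, y:F. ✗
w: successors {t, x, y, z}; ¬◇¬p there: t:T, x:T, y:F, z:T. ✗
x: successors {s, t, u, z}; ¬◇¬p there: s:F, t:T, u:F, z:T. ✗
y: successors {u, x, y, z}; ¬◇¬p there: u:F, x:T, y:F, z:T. ✗
z: successors {s, z}; ¬◇¬p there: s:F, z:T. ✗
Satisfying worlds: ∅.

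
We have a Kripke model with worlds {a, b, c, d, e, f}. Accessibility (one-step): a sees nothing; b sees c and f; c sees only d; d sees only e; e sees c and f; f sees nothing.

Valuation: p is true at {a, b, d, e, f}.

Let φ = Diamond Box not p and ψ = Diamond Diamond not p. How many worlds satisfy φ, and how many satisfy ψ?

2 and 1

For Diamond Box not p:
a: no successors, so Diamond Box not p fails. ✗
b: successors {c, f}; Box not p there: c:F, f:T. ✓
c: successors {d}; Box not p there: d:F. ✗
d: successors {e}; Box not p there: e:F. ✗
e: successors {c, f}; Box not p there: c:F, f:T. ✓
f: no successors, so Diamond Box not p fails. ✗
— 2 worlds.
For Diamond Diamond not p:
a: no successors, so Diamond Diamond not p fails. ✗
b: successors {c, f}; Diamond not p there: c:F, f:F. ✗
c: successors {d}; Diamond not p there: d:F. ✗
d: successors {e}; Diamond not p there: e:T. ✓
e: successors {c, f}; Diamond not p there: c:F, f:F. ✗
f: no successors, so Diamond Diamond not p fails. ✗
— 1 world.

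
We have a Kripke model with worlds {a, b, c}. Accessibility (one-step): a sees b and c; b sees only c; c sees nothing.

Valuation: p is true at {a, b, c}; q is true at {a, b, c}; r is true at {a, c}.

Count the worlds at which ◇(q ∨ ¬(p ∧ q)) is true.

2

a: successors {b, c}; q ∨ ¬(p ∧ q) there: b:T, c:T. ✓
b: successors {c}; q ∨ ¬(p ∧ q) there: c:T. ✓
c: no successors, so ◇(q ∨ ¬(p ∧ q)) fails. ✗
Satisfying worlds: {a, b}.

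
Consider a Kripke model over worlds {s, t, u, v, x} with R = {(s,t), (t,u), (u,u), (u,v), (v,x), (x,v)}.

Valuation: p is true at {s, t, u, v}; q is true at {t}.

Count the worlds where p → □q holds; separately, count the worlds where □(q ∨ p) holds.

For p → □q:
s: p is T, □q is T. ✓
t: p is T, □q is F. ✗
u: p is T, □q is F. ✗
v: p is T, □q is F. ✗
x: p is F, □q is F. ✓
— 2 worlds.
For □(q ∨ p):
s: successors {t}; q ∨ p there: t:T. ✓
t: successors {u}; q ∨ p there: u:T. ✓
u: successors {u, v}; q ∨ p there: u:T, v:T. ✓
v: successors {x}; q ∨ p there: x:F. ✗
x: successors {v}; q ∨ p there: v:T. ✓
— 4 worlds.

2 and 4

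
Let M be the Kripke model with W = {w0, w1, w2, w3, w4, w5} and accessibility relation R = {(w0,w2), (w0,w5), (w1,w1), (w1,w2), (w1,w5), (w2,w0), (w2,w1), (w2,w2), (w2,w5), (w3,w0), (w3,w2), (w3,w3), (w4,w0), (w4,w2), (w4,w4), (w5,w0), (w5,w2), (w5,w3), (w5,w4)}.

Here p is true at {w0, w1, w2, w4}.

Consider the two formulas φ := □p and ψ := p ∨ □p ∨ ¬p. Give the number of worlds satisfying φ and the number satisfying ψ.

1 and 6

For □p:
w0: successors {w2, w5}; p there: w2:T, w5:F. ✗
w1: successors {w1, w2, w5}; p there: w1:T, w2:T, w5:F. ✗
w2: successors {w0, w1, w2, w5}; p there: w0:T, w1:T, w2:T, w5:F. ✗
w3: successors {w0, w2, w3}; p there: w0:T, w2:T, w3:F. ✗
w4: successors {w0, w2, w4}; p there: w0:T, w2:T, w4:T. ✓
w5: successors {w0, w2, w3, w4}; p there: w0:T, w2:T, w3:F, w4:T. ✗
— 1 world.
For p ∨ □p ∨ ¬p:
w0: p ∨ □p is T, ¬p is F. ✓
w1: p ∨ □p is T, ¬p is F. ✓
w2: p ∨ □p is T, ¬p is F. ✓
w3: p ∨ □p is F, ¬p is T. ✓
w4: p ∨ □p is T, ¬p is F. ✓
w5: p ∨ □p is F, ¬p is T. ✓
— 6 worlds.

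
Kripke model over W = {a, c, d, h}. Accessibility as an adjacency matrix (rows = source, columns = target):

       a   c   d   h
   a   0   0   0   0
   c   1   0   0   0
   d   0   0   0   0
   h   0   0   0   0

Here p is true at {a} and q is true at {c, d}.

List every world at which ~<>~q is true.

a: <>~q is F. ✓
c: <>~q is T. ✗
d: <>~q is F. ✓
h: <>~q is F. ✓

{a, d, h}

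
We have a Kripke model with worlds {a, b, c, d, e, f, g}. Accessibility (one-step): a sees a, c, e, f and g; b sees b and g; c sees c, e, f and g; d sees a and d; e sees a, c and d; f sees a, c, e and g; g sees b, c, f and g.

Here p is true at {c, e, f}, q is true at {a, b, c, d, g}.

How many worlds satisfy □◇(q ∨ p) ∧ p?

3

a: □◇(q ∨ p) is T, p is F. ✗
b: □◇(q ∨ p) is T, p is F. ✗
c: □◇(q ∨ p) is T, p is T. ✓
d: □◇(q ∨ p) is T, p is F. ✗
e: □◇(q ∨ p) is T, p is T. ✓
f: □◇(q ∨ p) is T, p is T. ✓
g: □◇(q ∨ p) is T, p is F. ✗
Satisfying worlds: {c, e, f}.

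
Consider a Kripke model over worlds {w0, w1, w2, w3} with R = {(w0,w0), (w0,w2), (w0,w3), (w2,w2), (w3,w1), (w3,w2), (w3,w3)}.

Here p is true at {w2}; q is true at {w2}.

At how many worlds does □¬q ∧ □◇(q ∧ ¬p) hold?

1

w0: □¬q is F, □◇(q ∧ ¬p) is F. ✗
w1: □¬q is T, □◇(q ∧ ¬p) is T. ✓
w2: □¬q is F, □◇(q ∧ ¬p) is F. ✗
w3: □¬q is F, □◇(q ∧ ¬p) is F. ✗
Satisfying worlds: {w1}.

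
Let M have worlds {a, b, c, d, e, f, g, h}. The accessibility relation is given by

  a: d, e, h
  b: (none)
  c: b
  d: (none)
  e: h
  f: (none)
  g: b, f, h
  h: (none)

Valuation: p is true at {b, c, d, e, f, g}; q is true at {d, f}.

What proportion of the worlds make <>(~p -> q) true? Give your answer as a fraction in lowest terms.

3/8

a: successors {d, e, h}; ~p -> q there: d:T, e:T, h:F. ✓
b: no successors, so <>(~p -> q) fails. ✗
c: successors {b}; ~p -> q there: b:T. ✓
d: no successors, so <>(~p -> q) fails. ✗
e: successors {h}; ~p -> q there: h:F. ✗
f: no successors, so <>(~p -> q) fails. ✗
g: successors {b, f, h}; ~p -> q there: b:T, f:T, h:F. ✓
h: no successors, so <>(~p -> q) fails. ✗
That's 3 of 8 worlds, so 3/8.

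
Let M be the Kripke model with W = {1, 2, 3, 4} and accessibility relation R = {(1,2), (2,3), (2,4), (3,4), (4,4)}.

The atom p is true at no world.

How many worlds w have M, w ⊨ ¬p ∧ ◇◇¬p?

4

1: ¬p is T, ◇◇¬p is T. ✓
2: ¬p is T, ◇◇¬p is T. ✓
3: ¬p is T, ◇◇¬p is T. ✓
4: ¬p is T, ◇◇¬p is T. ✓
Satisfying worlds: {1, 2, 3, 4}.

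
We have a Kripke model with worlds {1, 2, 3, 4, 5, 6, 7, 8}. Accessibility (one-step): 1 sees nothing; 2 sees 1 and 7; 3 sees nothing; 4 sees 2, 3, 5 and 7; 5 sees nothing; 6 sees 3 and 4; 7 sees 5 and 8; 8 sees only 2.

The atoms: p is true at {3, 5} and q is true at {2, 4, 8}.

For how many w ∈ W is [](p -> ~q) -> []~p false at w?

1: [](p -> ~q) is T, []~p is T. ✓
2: [](p -> ~q) is T, []~p is T. ✓
3: [](p -> ~q) is T, []~p is T. ✓
4: [](p -> ~q) is T, []~p is F. ✗
5: [](p -> ~q) is T, []~p is T. ✓
6: [](p -> ~q) is T, []~p is F. ✗
7: [](p -> ~q) is T, []~p is F. ✗
8: [](p -> ~q) is T, []~p is T. ✓
Satisfying worlds: {1, 2, 3, 5, 8}.
So [](p -> ~q) -> []~p fails at the other 3 worlds.

3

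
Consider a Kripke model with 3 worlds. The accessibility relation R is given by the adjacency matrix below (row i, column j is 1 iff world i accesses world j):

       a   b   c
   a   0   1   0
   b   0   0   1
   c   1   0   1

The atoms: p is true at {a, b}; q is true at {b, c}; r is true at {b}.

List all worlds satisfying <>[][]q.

a: successors {b}; [][]q there: b:F. ✗
b: successors {c}; [][]q there: c:F. ✗
c: successors {a, c}; [][]q there: a:T, c:F. ✓

{c}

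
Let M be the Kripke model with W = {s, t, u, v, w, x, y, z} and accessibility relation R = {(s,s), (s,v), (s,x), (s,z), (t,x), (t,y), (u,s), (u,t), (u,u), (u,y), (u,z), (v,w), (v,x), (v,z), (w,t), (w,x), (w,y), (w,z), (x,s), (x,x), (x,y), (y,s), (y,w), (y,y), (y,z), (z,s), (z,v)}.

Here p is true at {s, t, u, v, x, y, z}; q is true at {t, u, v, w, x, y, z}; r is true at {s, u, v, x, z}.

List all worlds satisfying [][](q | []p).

{s, t, u, v, w, x, y, z}

s: successors {s, v, x, z}; [](q | []p) there: s:T, v:T, x:T, z:T. ✓
t: successors {x, y}; [](q | []p) there: x:T, y:T. ✓
u: successors {s, t, u, y, z}; [](q | []p) there: s:T, t:T, u:T, y:T, z:T. ✓
v: successors {w, x, z}; [](q | []p) there: w:T, x:T, z:T. ✓
w: successors {t, x, y, z}; [](q | []p) there: t:T, x:T, y:T, z:T. ✓
x: successors {s, x, y}; [](q | []p) there: s:T, x:T, y:T. ✓
y: successors {s, w, y, z}; [](q | []p) there: s:T, w:T, y:T, z:T. ✓
z: successors {s, v}; [](q | []p) there: s:T, v:T. ✓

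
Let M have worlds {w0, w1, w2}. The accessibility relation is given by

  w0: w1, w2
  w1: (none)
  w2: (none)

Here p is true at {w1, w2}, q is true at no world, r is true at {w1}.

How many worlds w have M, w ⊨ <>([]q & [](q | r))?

1

w0: successors {w1, w2}; []q & [](q | r) there: w1:T, w2:T. ✓
w1: no successors, so <>([]q & [](q | r)) fails. ✗
w2: no successors, so <>([]q & [](q | r)) fails. ✗
Satisfying worlds: {w0}.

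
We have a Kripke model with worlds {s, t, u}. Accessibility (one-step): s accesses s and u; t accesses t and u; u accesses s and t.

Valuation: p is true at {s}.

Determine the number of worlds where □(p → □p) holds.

1

s: successors {s, u}; p → □p there: s:F, u:T. ✗
t: successors {t, u}; p → □p there: t:T, u:T. ✓
u: successors {s, t}; p → □p there: s:F, t:T. ✗
Satisfying worlds: {t}.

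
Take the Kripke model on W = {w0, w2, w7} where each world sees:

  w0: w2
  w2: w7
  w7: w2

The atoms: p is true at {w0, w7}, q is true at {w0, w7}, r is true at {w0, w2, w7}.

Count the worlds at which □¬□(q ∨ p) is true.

w0: successors {w2}; ¬□(q ∨ p) there: w2:F. ✗
w2: successors {w7}; ¬□(q ∨ p) there: w7:T. ✓
w7: successors {w2}; ¬□(q ∨ p) there: w2:F. ✗
Satisfying worlds: {w2}.

1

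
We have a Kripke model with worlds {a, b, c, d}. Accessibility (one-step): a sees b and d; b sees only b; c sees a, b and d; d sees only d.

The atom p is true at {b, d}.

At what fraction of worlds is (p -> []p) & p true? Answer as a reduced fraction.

a: p -> []p is T, p is F. ✗
b: p -> []p is T, p is T. ✓
c: p -> []p is T, p is F. ✗
d: p -> []p is T, p is T. ✓
That's 2 of 4 worlds, so 2/4 = 1/2.

1/2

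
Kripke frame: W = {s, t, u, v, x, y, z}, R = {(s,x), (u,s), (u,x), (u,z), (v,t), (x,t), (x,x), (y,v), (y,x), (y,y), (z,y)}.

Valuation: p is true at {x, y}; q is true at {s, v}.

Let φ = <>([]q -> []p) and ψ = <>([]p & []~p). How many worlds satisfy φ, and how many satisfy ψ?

For <>([]q -> []p):
s: successors {x}; []q -> []p there: x:T. ✓
t: no successors, so <>([]q -> []p) fails. ✗
u: successors {s, x, z}; []q -> []p there: s:T, x:T, z:T. ✓
v: successors {t}; []q -> []p there: t:T. ✓
x: successors {t, x}; []q -> []p there: t:T, x:T. ✓
y: successors {v, x, y}; []q -> []p there: v:T, x:T, y:T. ✓
z: successors {y}; []q -> []p there: y:T. ✓
— 6 worlds.
For <>([]p & []~p):
s: successors {x}; []p & []~p there: x:F. ✗
t: no successors, so <>([]p & []~p) fails. ✗
u: successors {s, x, z}; []p & []~p there: s:F, x:F, z:F. ✗
v: successors {t}; []p & []~p there: t:T. ✓
x: successors {t, x}; []p & []~p there: t:T, x:F. ✓
y: successors {v, x, y}; []p & []~p there: v:F, x:F, y:F. ✗
z: successors {y}; []p & []~p there: y:F. ✗
— 2 worlds.

6 and 2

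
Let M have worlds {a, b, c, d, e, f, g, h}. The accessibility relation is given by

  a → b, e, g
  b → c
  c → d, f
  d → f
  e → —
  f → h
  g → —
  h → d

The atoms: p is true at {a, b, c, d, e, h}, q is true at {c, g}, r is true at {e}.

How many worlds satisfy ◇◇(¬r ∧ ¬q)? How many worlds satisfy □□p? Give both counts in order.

5 and 5

For ◇◇(¬r ∧ ¬q):
a: successors {b, e, g}; ◇(¬r ∧ ¬q) there: b:F, e:F, g:F. ✗
b: successors {c}; ◇(¬r ∧ ¬q) there: c:T. ✓
c: successors {d, f}; ◇(¬r ∧ ¬q) there: d:T, f:T. ✓
d: successors {f}; ◇(¬r ∧ ¬q) there: f:T. ✓
e: no successors, so ◇◇(¬r ∧ ¬q) fails. ✗
f: successors {h}; ◇(¬r ∧ ¬q) there: h:T. ✓
g: no successors, so ◇◇(¬r ∧ ¬q) fails. ✗
h: successors {d}; ◇(¬r ∧ ¬q) there: d:T. ✓
— 5 worlds.
For □□p:
a: successors {b, e, g}; □p there: b:T, e:T, g:T. ✓
b: successors {c}; □p there: c:F. ✗
c: successors {d, f}; □p there: d:F, f:T. ✗
d: successors {f}; □p there: f:T. ✓
e: no successors, so □□p holds vacuously. ✓
f: successors {h}; □p there: h:T. ✓
g: no successors, so □□p holds vacuously. ✓
h: successors {d}; □p there: d:F. ✗
— 5 worlds.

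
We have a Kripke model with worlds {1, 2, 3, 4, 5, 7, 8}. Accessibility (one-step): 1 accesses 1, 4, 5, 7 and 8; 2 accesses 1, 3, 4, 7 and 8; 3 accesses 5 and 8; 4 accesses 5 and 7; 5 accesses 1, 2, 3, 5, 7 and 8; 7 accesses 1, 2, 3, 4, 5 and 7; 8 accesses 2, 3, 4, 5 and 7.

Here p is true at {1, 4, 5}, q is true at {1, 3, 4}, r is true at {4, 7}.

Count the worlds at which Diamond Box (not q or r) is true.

1: successors {1, 4, 5, 7, 8}; Box (not q or r) there: 1:F, 4:T, 5:F, 7:F, 8:F. ✓
2: successors {1, 3, 4, 7, 8}; Box (not q or r) there: 1:F, 3:T, 4:T, 7:F, 8:F. ✓
3: successors {5, 8}; Box (not q or r) there: 5:F, 8:F. ✗
4: successors {5, 7}; Box (not q or r) there: 5:F, 7:F. ✗
5: successors {1, 2, 3, 5, 7, 8}; Box (not q or r) there: 1:F, 2:F, 3:T, 5:F, 7:F, 8:F. ✓
7: successors {1, 2, 3, 4, 5, 7}; Box (not q or r) there: 1:F, 2:F, 3:T, 4:T, 5:F, 7:F. ✓
8: successors {2, 3, 4, 5, 7}; Box (not q or r) there: 2:F, 3:T, 4:T, 5:F, 7:F. ✓
Satisfying worlds: {1, 2, 5, 7, 8}.

5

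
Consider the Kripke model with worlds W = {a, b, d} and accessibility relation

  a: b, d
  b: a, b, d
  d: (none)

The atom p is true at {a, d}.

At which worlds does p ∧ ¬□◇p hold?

{a}

a: p is T, ¬□◇p is T. ✓
b: p is F, ¬□◇p is T. ✗
d: p is T, ¬□◇p is F. ✗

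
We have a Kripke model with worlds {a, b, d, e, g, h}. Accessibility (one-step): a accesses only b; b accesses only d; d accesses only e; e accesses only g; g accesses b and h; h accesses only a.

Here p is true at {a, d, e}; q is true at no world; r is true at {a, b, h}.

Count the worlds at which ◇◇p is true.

a: successors {b}; ◇p there: b:T. ✓
b: successors {d}; ◇p there: d:T. ✓
d: successors {e}; ◇p there: e:F. ✗
e: successors {g}; ◇p there: g:F. ✗
g: successors {b, h}; ◇p there: b:T, h:T. ✓
h: successors {a}; ◇p there: a:F. ✗
Satisfying worlds: {a, b, g}.

3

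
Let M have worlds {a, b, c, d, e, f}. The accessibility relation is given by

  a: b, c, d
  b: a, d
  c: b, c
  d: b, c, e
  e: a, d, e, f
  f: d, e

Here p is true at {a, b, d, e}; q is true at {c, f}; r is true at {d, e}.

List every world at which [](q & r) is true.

∅

a: successors {b, c, d}; q & r there: b:F, c:F, d:F. ✗
b: successors {a, d}; q & r there: a:F, d:F. ✗
c: successors {b, c}; q & r there: b:F, c:F. ✗
d: successors {b, c, e}; q & r there: b:F, c:F, e:F. ✗
e: successors {a, d, e, f}; q & r there: a:F, d:F, e:F, f:F. ✗
f: successors {d, e}; q & r there: d:F, e:F. ✗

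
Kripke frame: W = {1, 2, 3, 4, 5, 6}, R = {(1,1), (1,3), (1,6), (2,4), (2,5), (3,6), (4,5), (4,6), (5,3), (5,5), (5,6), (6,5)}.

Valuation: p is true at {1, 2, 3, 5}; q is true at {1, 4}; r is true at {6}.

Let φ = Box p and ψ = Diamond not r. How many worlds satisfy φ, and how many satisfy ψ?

For Box p:
1: successors {1, 3, 6}; p there: 1:T, 3:T, 6:F. ✗
2: successors {4, 5}; p there: 4:F, 5:T. ✗
3: successors {6}; p there: 6:F. ✗
4: successors {5, 6}; p there: 5:T, 6:F. ✗
5: successors {3, 5, 6}; p there: 3:T, 5:T, 6:F. ✗
6: successors {5}; p there: 5:T. ✓
— 1 world.
For Diamond not r:
1: successors {1, 3, 6}; not r there: 1:T, 3:T, 6:F. ✓
2: successors {4, 5}; not r there: 4:T, 5:T. ✓
3: successors {6}; not r there: 6:F. ✗
4: successors {5, 6}; not r there: 5:T, 6:F. ✓
5: successors {3, 5, 6}; not r there: 3:T, 5:T, 6:F. ✓
6: successors {5}; not r there: 5:T. ✓
— 5 worlds.

1 and 5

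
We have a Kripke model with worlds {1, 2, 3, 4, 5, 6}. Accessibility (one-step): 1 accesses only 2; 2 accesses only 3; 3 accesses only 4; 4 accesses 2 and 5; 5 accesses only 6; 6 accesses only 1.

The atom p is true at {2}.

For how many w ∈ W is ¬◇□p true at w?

5

1: ◇□p is F. ✓
2: ◇□p is F. ✓
3: ◇□p is F. ✓
4: ◇□p is F. ✓
5: ◇□p is F. ✓
6: ◇□p is T. ✗
Satisfying worlds: {1, 2, 3, 4, 5}.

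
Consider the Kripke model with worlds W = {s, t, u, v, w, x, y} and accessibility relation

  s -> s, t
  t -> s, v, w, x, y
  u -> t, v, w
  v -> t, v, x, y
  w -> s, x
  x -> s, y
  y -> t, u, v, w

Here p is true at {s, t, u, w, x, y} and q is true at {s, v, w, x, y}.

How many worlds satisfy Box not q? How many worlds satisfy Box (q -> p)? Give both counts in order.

0 and 3

For Box not q:
s: successors {s, t}; not q there: s:F, t:T. ✗
t: successors {s, v, w, x, y}; not q there: s:F, v:F, w:F, x:F, y:F. ✗
u: successors {t, v, w}; not q there: t:T, v:F, w:F. ✗
v: successors {t, v, x, y}; not q there: t:T, v:F, x:F, y:F. ✗
w: successors {s, x}; not q there: s:F, x:F. ✗
x: successors {s, y}; not q there: s:F, y:F. ✗
y: successors {t, u, v, w}; not q there: t:T, u:T, v:F, w:F. ✗
— 0 worlds.
For Box (q -> p):
s: successors {s, t}; q -> p there: s:T, t:T. ✓
t: successors {s, v, w, x, y}; q -> p there: s:T, v:F, w:T, x:T, y:T. ✗
u: successors {t, v, w}; q -> p there: t:T, v:F, w:T. ✗
v: successors {t, v, x, y}; q -> p there: t:T, v:F, x:T, y:T. ✗
w: successors {s, x}; q -> p there: s:T, x:T. ✓
x: successors {s, y}; q -> p there: s:T, y:T. ✓
y: successors {t, u, v, w}; q -> p there: t:T, u:T, v:F, w:T. ✗
— 3 worlds.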